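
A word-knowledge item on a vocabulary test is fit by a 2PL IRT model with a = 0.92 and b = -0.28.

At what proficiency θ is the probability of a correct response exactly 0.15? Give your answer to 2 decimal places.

P(θ) = 1 / (1 + exp(−a(θ − b)))
logit = ln(0.1500/0.8500) = -1.7346
θ = b + logit/(a) = -0.28 + (-1.7346)/0.9200 = -2.1654

-2.17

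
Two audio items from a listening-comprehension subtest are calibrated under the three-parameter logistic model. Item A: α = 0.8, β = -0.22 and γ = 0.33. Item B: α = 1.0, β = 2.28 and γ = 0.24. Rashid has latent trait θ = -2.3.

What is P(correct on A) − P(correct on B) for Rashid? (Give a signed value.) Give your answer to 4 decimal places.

P(θ) = γ + (1 − γ) · 1 / (1 + exp(−α(θ − β)))
P_A = 0.4367
P_B = 0.2477
P_A − P_B = 0.1890

0.1890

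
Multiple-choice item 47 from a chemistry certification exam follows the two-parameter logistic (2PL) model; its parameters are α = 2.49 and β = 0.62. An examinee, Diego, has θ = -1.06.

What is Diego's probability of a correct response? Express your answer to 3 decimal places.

0.015

P(θ) = 1 / (1 + exp(−α(θ − β)))
Exponent: 2.49 × (-1.06 − 0.62) = -4.1832
1/(1 + e^{4.1832}) = 0.0150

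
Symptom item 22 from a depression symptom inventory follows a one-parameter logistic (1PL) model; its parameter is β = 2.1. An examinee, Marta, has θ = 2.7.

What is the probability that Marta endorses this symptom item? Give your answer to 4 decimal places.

0.6457

P(θ) = 1 / (1 + exp(−(θ − β)))
Exponent: (2.7 − 2.1) = 0.6000
1/(1 + e^{-0.6000}) = 0.6457
P = 0.6457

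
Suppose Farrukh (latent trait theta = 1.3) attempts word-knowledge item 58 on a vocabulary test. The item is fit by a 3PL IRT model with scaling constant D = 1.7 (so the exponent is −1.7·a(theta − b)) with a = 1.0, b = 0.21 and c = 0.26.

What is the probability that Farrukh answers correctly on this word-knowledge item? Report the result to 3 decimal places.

0.900

P(theta) = c + (1 − c) · 1 / (1 + exp(−D·a(theta − b)))
Exponent: 1.7 × 1.0 × (1.3 − 0.21) = 1.8530
1/(1 + e^{-1.8530}) = 0.8645
P = 0.26 + 0.74 × 0.8645 = 0.8997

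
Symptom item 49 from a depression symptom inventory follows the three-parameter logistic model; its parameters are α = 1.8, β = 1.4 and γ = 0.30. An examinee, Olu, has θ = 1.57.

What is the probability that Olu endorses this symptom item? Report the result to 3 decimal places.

P(θ) = γ + (1 − γ) · 1 / (1 + exp(−α(θ − β)))
Exponent: 1.8 × (1.57 − 1.4) = 0.3060
1/(1 + e^{-0.3060}) = 0.5759
P = 0.30 + 0.70 × 0.5759 = 0.7031

0.703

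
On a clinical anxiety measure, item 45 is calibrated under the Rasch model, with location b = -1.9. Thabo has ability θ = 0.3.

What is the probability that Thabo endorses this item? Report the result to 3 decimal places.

P(θ) = 1 / (1 + exp(−(θ − b)))
Exponent: (0.3 − (-1.9)) = 2.2000
1/(1 + e^{-2.2000}) = 0.9002
P = 0.9002

0.900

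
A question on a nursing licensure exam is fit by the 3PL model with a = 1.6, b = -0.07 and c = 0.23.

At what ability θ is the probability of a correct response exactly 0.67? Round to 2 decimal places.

0.11

P(θ) = c + (1 − c) · 1 / (1 + exp(−a(θ − b)))
Remove guessing floor: (0.67 − 0.23)/(1 − 0.23) = 0.5714
logit = ln(0.5714/0.4286) = 0.2877
θ = b + logit/(a) = -0.07 + 0.2877/1.6000 = 0.1098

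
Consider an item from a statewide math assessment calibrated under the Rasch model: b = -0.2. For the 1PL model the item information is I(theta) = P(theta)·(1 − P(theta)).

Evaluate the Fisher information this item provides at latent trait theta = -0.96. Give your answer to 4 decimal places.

0.2171

P = 1/(1+e^{0.7600}) = 0.3186
P(1−P) = 0.3186 × 0.6814 = 0.2171
I = P(1−P) = 0.21711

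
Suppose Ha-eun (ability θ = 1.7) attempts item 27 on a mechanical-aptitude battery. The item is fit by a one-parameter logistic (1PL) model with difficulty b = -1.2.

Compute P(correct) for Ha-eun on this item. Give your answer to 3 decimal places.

P(θ) = 1 / (1 + exp(−(θ − b)))
Exponent: (1.7 − (-1.2)) = 2.9000
1/(1 + e^{-2.9000}) = 0.9478
P = 0.9478

0.948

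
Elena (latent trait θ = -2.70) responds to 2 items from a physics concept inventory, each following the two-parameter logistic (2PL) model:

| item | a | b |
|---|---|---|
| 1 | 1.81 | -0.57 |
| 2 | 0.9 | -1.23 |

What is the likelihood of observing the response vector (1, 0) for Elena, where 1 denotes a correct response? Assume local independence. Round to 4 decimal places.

0.0164

P(θ) = 1 / (1 + exp(−a(θ − b)))
P_1 = 1/(1+e^{3.8553}) = 0.0207
P_2 = 1/(1+e^{1.3230}) = 0.2103
L = P_1 × (1−P_2) = 0.0207 × 0.7897 = 0.01637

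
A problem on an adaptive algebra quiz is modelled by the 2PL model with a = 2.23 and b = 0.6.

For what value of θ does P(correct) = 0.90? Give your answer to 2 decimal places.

1.59

P(θ) = 1 / (1 + exp(−a(θ − b)))
logit = ln(0.9000/0.1000) = 2.1972
θ = b + logit/(a) = 0.6 + 2.1972/2.2300 = 1.5853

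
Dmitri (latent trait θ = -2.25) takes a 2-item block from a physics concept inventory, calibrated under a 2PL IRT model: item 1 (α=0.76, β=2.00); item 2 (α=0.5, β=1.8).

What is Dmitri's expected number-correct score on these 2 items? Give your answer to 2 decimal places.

P(θ) = 1 / (1 + exp(−α(θ − β)))
P_1 = 1/(1+e^{3.2300}) = 0.0381
P_2 = 1/(1+e^{2.0250}) = 0.1166
E[score] = 0.0381 + 0.1166 = 0.1547

0.15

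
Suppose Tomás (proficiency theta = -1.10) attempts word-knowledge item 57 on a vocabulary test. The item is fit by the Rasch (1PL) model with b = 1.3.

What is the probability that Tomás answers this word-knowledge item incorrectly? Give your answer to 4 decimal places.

0.9168

P(theta) = 1 / (1 + exp(−(theta − b)))
Exponent: (-1.10 − 1.3) = -2.4000
1/(1 + e^{2.4000}) = 0.0832
P = 0.0832
P(incorrect) = 1 − 0.0832 = 0.9168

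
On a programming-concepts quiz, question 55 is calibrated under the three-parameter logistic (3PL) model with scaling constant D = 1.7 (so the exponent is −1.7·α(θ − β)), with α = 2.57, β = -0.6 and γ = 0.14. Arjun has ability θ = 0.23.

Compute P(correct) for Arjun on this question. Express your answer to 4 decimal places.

0.9777

P(θ) = γ + (1 − γ) · 1 / (1 + exp(−D·α(θ − β)))
Exponent: 1.7 × 2.57 × (0.23 − (-0.6)) = 3.6263
1/(1 + e^{-3.6263}) = 0.9741
P = 0.14 + 0.86 × 0.9741 = 0.9777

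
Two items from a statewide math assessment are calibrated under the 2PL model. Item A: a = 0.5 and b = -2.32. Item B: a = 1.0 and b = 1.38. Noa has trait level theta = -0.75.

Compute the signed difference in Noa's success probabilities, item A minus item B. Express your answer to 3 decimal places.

0.581

P(theta) = 1 / (1 + exp(−a(theta − b)))
P_A = 0.6868
P_B = 0.1062
P_A − P_B = 0.5805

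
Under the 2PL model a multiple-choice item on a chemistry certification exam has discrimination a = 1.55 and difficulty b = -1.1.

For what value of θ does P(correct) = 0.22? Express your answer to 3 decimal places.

P(θ) = 1 / (1 + exp(−a(θ − b)))
logit = ln(0.2200/0.7800) = -1.2657
θ = b + logit/(a) = -1.1 + (-1.2657)/1.5500 = -1.9166

-1.917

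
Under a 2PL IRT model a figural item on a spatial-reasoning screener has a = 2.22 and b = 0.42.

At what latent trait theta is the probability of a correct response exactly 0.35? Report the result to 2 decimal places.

P(theta) = 1 / (1 + exp(−a(theta − b)))
logit = ln(0.3500/0.6500) = -0.6190
theta = b + logit/(a) = 0.42 + (-0.6190)/2.2200 = 0.1412

0.14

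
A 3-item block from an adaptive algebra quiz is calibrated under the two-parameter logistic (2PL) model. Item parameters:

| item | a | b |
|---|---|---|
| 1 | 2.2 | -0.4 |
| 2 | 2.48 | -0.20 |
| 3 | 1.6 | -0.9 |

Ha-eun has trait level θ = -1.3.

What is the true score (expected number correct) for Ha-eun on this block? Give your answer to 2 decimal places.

P(θ) = 1 / (1 + exp(−a(θ − b)))
P_1 = 1/(1+e^{1.9800}) = 0.1213
P_2 = 1/(1+e^{2.7280}) = 0.0613
P_3 = 1/(1+e^{0.6400}) = 0.3452
E[score] = 0.1213 + 0.0613 + 0.3452 = 0.5279

0.53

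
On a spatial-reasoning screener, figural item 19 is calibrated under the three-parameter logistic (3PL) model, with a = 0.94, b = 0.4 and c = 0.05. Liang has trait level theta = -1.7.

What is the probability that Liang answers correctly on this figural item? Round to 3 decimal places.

0.166

P(theta) = c + (1 − c) · 1 / (1 + exp(−a(theta − b)))
Exponent: 0.94 × (-1.7 − 0.4) = -1.9740
1/(1 + e^{1.9740}) = 0.1220
P = 0.05 + 0.95 × 0.1220 = 0.1659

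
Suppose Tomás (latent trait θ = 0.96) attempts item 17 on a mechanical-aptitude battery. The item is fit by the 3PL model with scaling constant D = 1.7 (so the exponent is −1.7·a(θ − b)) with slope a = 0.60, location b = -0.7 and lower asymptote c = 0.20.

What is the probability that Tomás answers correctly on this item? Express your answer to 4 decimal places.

0.8757

P(θ) = c + (1 − c) · 1 / (1 + exp(−D·a(θ − b)))
Exponent: 1.7 × 0.60 × (0.96 − (-0.7)) = 1.6932
1/(1 + e^{-1.6932}) = 0.8446
P = 0.20 + 0.80 × 0.8446 = 0.8757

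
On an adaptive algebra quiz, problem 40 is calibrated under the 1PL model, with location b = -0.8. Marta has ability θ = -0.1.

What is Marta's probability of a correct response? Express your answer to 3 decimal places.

P(θ) = 1 / (1 + exp(−(θ − b)))
Exponent: (-0.1 − (-0.8)) = 0.7000
1/(1 + e^{-0.7000}) = 0.6682
P = 0.6682

0.668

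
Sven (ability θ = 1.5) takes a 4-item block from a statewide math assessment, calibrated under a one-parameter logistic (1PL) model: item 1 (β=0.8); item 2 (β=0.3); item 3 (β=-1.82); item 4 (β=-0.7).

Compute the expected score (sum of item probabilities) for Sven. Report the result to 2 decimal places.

P(θ) = 1 / (1 + exp(−(θ − β)))
P_1 = 1/(1+e^{-0.7000}) = 0.6682
P_2 = 1/(1+e^{-1.2000}) = 0.7685
P_3 = 1/(1+e^{-3.3200}) = 0.9651
P_4 = 1/(1+e^{-2.2000}) = 0.9002
E[score] = 0.6682 + 0.7685 + 0.9651 + 0.9002 = 3.3021

3.30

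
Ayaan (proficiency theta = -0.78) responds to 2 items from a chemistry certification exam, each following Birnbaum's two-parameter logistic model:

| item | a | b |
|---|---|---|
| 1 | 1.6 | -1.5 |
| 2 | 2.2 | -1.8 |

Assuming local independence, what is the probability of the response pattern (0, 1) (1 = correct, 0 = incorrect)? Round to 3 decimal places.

P(theta) = 1 / (1 + exp(−a(theta − b)))
P_1 = 1/(1+e^{-1.1520}) = 0.7599
P_2 = 1/(1+e^{-2.2440}) = 0.9041
L = (1−P_1) × P_2 = 0.2401 × 0.9041 = 0.21710

0.217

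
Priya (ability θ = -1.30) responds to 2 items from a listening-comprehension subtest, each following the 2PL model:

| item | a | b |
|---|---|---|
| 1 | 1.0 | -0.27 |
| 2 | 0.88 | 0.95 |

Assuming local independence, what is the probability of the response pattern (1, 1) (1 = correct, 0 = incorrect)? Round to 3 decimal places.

0.032

P(θ) = 1 / (1 + exp(−a(θ − b)))
P_1 = 1/(1+e^{1.0300}) = 0.2631
P_2 = 1/(1+e^{1.9800}) = 0.1213
L = P_1 × P_2 = 0.2631 × 0.1213 = 0.03192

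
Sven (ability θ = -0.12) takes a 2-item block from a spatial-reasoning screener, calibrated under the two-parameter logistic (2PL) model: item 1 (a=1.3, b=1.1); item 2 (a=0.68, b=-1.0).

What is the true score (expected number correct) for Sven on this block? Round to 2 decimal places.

0.82

P(θ) = 1 / (1 + exp(−a(θ − b)))
P_1 = 1/(1+e^{1.5860}) = 0.1699
P_2 = 1/(1+e^{-0.5984}) = 0.6453
E[score] = 0.1699 + 0.6453 = 0.8152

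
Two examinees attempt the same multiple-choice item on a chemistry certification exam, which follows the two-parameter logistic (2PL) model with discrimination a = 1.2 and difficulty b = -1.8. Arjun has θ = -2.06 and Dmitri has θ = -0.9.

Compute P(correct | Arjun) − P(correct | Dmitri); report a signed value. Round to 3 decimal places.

-0.324

P(θ) = 1 / (1 + exp(−a(θ − b)))
P(Arjun) = 0.4226  [exponent -0.3120]
P(Dmitri) = 0.7465  [exponent 1.0800]
Difference = 0.4226 − 0.7465 = -0.3239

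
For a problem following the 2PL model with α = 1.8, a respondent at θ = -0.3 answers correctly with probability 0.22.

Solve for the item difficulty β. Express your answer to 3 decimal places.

0.403

P(θ) = 1 / (1 + exp(−α(θ − β)))
logit(0.22) = ln(0.22/0.78) = -1.2657
β = θ − logit/(α) = -0.3 − (-1.2657)/1.8000 = 0.4031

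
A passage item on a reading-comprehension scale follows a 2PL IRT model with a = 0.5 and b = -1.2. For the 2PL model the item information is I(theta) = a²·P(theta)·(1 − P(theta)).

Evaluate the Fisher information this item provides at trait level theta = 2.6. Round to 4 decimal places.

0.0283

P = 1/(1+e^{-1.9000}) = 0.8699
P(1−P) = 0.8699 × 0.1301 = 0.1132
I = a² × P(1−P) = 0.5² × 0.1132 = 0.02830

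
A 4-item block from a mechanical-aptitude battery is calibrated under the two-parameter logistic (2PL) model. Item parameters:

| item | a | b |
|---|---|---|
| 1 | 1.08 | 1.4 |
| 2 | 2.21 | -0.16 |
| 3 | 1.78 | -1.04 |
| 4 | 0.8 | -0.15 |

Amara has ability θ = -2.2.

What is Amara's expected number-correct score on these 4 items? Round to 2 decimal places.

0.31

P(θ) = 1 / (1 + exp(−a(θ − b)))
P_1 = 1/(1+e^{3.8880}) = 0.0201
P_2 = 1/(1+e^{4.5084}) = 0.0109
P_3 = 1/(1+e^{2.0648}) = 0.1126
P_4 = 1/(1+e^{1.6400}) = 0.1625
E[score] = 0.0201 + 0.0109 + 0.1126 + 0.1625 = 0.3060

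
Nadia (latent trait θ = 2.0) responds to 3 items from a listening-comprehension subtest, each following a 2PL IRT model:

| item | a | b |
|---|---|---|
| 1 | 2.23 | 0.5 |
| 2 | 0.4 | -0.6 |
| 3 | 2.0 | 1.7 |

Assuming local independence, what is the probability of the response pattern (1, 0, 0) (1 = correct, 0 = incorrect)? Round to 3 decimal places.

0.089

P(θ) = 1 / (1 + exp(−a(θ − b)))
P_1 = 1/(1+e^{-3.3450}) = 0.9659
P_2 = 1/(1+e^{-1.0400}) = 0.7389
P_3 = 1/(1+e^{-0.6000}) = 0.6457
L = P_1 × (1−P_2) × (1−P_3) = 0.9659 × 0.2611 × 0.3543 = 0.08939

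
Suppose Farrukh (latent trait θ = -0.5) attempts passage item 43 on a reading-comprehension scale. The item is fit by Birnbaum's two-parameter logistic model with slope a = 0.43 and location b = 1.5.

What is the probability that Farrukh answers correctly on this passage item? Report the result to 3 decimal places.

0.297

P(θ) = 1 / (1 + exp(−a(θ − b)))
Exponent: 0.43 × (-0.5 − 1.5) = -0.8600
1/(1 + e^{0.8600}) = 0.2973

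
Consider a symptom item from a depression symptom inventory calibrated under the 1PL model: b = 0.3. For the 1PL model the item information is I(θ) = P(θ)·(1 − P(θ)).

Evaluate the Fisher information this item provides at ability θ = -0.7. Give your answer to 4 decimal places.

0.1966

P = 1/(1+e^{1.0000}) = 0.2689
P(1−P) = 0.2689 × 0.7311 = 0.1966
I = P(1−P) = 0.19661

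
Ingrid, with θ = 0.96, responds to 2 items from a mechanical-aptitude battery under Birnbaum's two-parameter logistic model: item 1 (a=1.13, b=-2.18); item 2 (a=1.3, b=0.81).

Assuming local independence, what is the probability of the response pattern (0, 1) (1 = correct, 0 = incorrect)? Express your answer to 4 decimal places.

P(θ) = 1 / (1 + exp(−a(θ − b)))
P_1 = 1/(1+e^{-3.5482}) = 0.9720
P_2 = 1/(1+e^{-0.1950}) = 0.5486
L = (1−P_1) × P_2 = 0.0280 × 0.5486 = 0.01535

0.0153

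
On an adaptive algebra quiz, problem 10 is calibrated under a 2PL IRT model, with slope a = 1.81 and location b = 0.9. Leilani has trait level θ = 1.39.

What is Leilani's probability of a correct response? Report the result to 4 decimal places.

0.7083

P(θ) = 1 / (1 + exp(−a(θ − b)))
Exponent: 1.81 × (1.39 − 0.9) = 0.8869
1/(1 + e^{-0.8869}) = 0.7083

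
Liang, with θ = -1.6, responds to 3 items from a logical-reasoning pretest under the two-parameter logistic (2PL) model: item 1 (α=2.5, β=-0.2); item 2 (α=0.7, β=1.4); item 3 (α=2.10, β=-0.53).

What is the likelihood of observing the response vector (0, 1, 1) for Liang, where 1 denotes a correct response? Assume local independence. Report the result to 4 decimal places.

0.0101

P(θ) = 1 / (1 + exp(−α(θ − β)))
P_1 = 1/(1+e^{3.5000}) = 0.0293
P_2 = 1/(1+e^{2.1000}) = 0.1091
P_3 = 1/(1+e^{2.2470}) = 0.0956
L = (1−P_1) × P_2 × P_3 = 0.9707 × 0.1091 × 0.0956 = 0.01012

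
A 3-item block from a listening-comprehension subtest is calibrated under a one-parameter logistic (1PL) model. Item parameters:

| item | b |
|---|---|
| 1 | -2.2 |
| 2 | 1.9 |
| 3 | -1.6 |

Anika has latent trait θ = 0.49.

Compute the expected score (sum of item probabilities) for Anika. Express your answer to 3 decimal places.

2.023

P(θ) = 1 / (1 + exp(−(θ − b)))
P_1 = 1/(1+e^{-2.6900}) = 0.9364
P_2 = 1/(1+e^{1.4100}) = 0.1962
P_3 = 1/(1+e^{-2.0900}) = 0.8899
E[score] = 0.9364 + 0.1962 + 0.8899 = 2.0226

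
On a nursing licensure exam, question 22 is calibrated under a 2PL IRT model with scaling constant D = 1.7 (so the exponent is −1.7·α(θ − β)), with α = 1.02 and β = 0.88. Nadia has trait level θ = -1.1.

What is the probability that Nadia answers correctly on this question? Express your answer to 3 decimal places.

P(θ) = 1 / (1 + exp(−D·α(θ − β)))
Exponent: 1.7 × 1.02 × (-1.1 − 0.88) = -3.4333
1/(1 + e^{3.4333}) = 0.0313
P = 0.0313

0.031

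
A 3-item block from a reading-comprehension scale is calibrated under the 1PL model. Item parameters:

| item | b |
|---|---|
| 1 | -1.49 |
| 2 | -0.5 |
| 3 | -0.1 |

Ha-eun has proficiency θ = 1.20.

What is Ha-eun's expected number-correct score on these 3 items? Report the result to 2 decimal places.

P(θ) = 1 / (1 + exp(−(θ − b)))
P_1 = 1/(1+e^{-2.6900}) = 0.9364
P_2 = 1/(1+e^{-1.7000}) = 0.8455
P_3 = 1/(1+e^{-1.3000}) = 0.7858
E[score] = 0.9364 + 0.8455 + 0.7858 = 2.5678

2.57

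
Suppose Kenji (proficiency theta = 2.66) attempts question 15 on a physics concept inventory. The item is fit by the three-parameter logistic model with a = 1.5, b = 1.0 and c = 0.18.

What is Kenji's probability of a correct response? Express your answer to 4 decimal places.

0.9372

P(theta) = c + (1 − c) · 1 / (1 + exp(−a(theta − b)))
Exponent: 1.5 × (2.66 − 1.0) = 2.4900
1/(1 + e^{-2.4900}) = 0.9234
P = 0.18 + 0.82 × 0.9234 = 0.9372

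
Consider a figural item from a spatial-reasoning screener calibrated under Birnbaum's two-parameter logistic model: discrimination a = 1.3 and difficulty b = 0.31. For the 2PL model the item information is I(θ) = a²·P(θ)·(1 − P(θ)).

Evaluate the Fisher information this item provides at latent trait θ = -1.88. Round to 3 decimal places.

0.088

P = 1/(1+e^{2.8470}) = 0.0548
P(1−P) = 0.0548 × 0.9452 = 0.0518
I = a² × P(1−P) = 1.3² × 0.0518 = 0.08759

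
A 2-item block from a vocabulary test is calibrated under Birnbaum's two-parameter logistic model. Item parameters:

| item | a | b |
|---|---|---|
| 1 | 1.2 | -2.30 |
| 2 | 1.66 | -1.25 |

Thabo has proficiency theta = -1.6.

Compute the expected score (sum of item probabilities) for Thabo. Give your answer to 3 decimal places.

P(theta) = 1 / (1 + exp(−a(theta − b)))
P_1 = 1/(1+e^{-0.8400}) = 0.6985
P_2 = 1/(1+e^{0.5810}) = 0.3587
E[score] = 0.6985 + 0.3587 = 1.0572

1.057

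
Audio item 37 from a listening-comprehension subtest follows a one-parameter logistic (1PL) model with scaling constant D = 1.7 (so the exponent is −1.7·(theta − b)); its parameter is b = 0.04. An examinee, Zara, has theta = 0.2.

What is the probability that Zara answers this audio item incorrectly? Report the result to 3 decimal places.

P(theta) = 1 / (1 + exp(−D·(theta − b)))
Exponent: 1.7 × (0.2 − 0.04) = 0.2720
1/(1 + e^{-0.2720}) = 0.5676
P = 0.5676
P(incorrect) = 1 − 0.5676 = 0.4324

0.432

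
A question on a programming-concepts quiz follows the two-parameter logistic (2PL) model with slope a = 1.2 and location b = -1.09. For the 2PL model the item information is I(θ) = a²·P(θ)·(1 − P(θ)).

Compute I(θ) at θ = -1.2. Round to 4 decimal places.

P = 1/(1+e^{0.1320}) = 0.4670
P(1−P) = 0.4670 × 0.5330 = 0.2489
I = a² × P(1−P) = 1.2² × 0.2489 = 0.35844

0.3584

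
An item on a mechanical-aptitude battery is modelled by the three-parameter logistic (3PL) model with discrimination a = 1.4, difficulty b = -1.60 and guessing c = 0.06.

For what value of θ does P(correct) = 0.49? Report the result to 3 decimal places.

-1.722

P(θ) = c + (1 − c) · 1 / (1 + exp(−a(θ − b)))
Remove guessing floor: (0.49 − 0.06)/(1 − 0.06) = 0.4574
logit = ln(0.4574/0.5426) = -0.1706
θ = b + logit/(a) = -1.60 + (-0.1706)/1.4000 = -1.7219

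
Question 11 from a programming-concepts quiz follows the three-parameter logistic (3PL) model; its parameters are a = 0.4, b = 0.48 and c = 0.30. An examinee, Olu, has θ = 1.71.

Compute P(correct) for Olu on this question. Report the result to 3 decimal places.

P(θ) = c + (1 − c) · 1 / (1 + exp(−a(θ − b)))
Exponent: 0.4 × (1.71 − 0.48) = 0.4920
1/(1 + e^{-0.4920}) = 0.6206
P = 0.30 + 0.70 × 0.6206 = 0.7344

0.734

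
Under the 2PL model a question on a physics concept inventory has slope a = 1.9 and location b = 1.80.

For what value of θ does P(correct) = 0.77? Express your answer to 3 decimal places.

2.436

P(θ) = 1 / (1 + exp(−a(θ − b)))
logit = ln(0.7700/0.2300) = 1.2083
θ = b + logit/(a) = 1.80 + 1.2083/1.9000 = 2.4360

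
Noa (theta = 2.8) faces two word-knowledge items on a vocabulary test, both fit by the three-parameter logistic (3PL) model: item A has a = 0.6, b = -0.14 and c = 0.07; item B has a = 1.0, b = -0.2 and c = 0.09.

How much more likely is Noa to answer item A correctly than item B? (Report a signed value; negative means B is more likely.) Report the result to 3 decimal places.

P(theta) = c + (1 − c) · 1 / (1 + exp(−a(theta − b)))
P_A = 0.8640
P_B = 0.9568
P_A − P_B = -0.0929

-0.093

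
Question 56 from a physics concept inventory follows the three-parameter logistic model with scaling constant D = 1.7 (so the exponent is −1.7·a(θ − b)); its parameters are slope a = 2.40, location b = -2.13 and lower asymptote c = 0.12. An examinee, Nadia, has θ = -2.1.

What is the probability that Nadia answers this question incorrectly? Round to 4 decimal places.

P(θ) = c + (1 − c) · 1 / (1 + exp(−D·a(θ − b)))
Exponent: 1.7 × 2.40 × (-2.1 − (-2.13)) = 0.1224
1/(1 + e^{-0.1224}) = 0.5306
P = 0.12 + 0.88 × 0.5306 = 0.5869
P(incorrect) = 1 − 0.5869 = 0.4131

0.4131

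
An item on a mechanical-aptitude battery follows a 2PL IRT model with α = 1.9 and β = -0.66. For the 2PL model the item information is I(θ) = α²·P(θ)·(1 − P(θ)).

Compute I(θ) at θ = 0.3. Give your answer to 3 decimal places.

0.432

P = 1/(1+e^{-1.8240}) = 0.8610
P(1−P) = 0.8610 × 0.1390 = 0.1196
I = α² × P(1−P) = 1.9² × 0.1196 = 0.43192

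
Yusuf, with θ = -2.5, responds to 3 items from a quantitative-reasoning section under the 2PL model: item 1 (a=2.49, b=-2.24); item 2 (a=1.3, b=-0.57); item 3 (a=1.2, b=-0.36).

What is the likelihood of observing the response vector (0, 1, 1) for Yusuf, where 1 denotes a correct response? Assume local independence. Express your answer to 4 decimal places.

0.0035

P(θ) = 1 / (1 + exp(−a(θ − b)))
P_1 = 1/(1+e^{0.6474}) = 0.3436
P_2 = 1/(1+e^{2.5090}) = 0.0752
P_3 = 1/(1+e^{2.5680}) = 0.0712
L = (1−P_1) × P_2 × P_3 = 0.6564 × 0.0752 × 0.0712 = 0.00352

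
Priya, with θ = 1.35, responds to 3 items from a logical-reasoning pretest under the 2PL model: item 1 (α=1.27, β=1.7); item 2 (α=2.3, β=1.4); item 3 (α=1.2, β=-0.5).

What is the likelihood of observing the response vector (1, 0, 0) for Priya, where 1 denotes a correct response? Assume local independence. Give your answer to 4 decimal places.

P(θ) = 1 / (1 + exp(−α(θ − β)))
P_1 = 1/(1+e^{0.4445}) = 0.3907
P_2 = 1/(1+e^{0.1150}) = 0.4713
P_3 = 1/(1+e^{-2.2200}) = 0.9020
L = P_1 × (1−P_2) × (1−P_3) = 0.3907 × 0.5287 × 0.0980 = 0.02024

0.0202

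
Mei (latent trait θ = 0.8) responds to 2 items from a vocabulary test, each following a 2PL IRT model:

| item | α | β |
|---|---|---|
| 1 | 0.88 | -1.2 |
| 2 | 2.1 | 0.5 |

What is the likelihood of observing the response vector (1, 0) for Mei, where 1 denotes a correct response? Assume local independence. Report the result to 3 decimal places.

0.296

P(θ) = 1 / (1 + exp(−α(θ − β)))
P_1 = 1/(1+e^{-1.7600}) = 0.8532
P_2 = 1/(1+e^{-0.6300}) = 0.6525
L = P_1 × (1−P_2) = 0.8532 × 0.3475 = 0.29650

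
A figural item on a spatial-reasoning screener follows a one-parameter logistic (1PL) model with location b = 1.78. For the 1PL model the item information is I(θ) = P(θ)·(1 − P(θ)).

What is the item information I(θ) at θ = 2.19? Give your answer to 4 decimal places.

P = 1/(1+e^{-0.4100}) = 0.6011
P(1−P) = 0.6011 × 0.3989 = 0.2398
I = P(1−P) = 0.23978

0.2398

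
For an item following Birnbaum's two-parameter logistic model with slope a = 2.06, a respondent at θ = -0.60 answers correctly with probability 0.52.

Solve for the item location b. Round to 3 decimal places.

-0.639

P(θ) = 1 / (1 + exp(−a(θ − b)))
logit(0.52) = ln(0.52/0.48) = 0.0800
b = θ − logit/(a) = -0.60 − 0.0800/2.0600 = -0.6389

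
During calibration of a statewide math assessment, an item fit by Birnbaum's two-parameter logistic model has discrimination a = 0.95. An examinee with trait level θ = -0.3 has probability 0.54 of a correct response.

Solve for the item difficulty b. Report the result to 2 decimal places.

P(θ) = 1 / (1 + exp(−a(θ − b)))
logit(0.54) = ln(0.54/0.46) = 0.1603
b = θ − logit/(a) = -0.3 − 0.1603/0.9500 = -0.4688

-0.47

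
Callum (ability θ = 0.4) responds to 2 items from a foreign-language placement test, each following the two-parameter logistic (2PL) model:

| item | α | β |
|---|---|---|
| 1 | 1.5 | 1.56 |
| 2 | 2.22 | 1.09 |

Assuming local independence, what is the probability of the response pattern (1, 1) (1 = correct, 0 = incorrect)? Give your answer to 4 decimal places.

0.0265

P(θ) = 1 / (1 + exp(−α(θ − β)))
P_1 = 1/(1+e^{1.7400}) = 0.1493
P_2 = 1/(1+e^{1.5318}) = 0.1777
L = P_1 × P_2 = 0.1493 × 0.1777 = 0.02654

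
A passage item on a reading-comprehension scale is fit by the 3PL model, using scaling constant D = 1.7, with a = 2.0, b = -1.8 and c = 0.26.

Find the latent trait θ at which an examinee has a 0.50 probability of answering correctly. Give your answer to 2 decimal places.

P(θ) = c + (1 − c) · 1 / (1 + exp(−D·a(θ − b)))
Remove guessing floor: (0.50 − 0.26)/(1 − 0.26) = 0.3243
logit = ln(0.3243/0.6757) = -0.7340
θ = b + logit/(1.7·a) = -1.8 + (-0.7340)/3.4000 = -2.0159

-2.02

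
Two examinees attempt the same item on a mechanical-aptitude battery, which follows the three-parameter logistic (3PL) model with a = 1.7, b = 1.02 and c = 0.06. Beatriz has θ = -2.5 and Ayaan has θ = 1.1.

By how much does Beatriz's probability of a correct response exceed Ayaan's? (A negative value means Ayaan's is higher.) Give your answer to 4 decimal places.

P(θ) = c + (1 − c) · 1 / (1 + exp(−a(θ − b)))
P(Beatriz) = 0.0624  [exponent -5.9840]
P(Ayaan) = 0.5619  [exponent 0.1360]
Difference = 0.0624 − 0.5619 = -0.4995

-0.4995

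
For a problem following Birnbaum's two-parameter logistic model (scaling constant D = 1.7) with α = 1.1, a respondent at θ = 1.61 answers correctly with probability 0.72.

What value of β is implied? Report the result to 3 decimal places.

1.105

P(θ) = 1 / (1 + exp(−D·α(θ − β)))
logit(0.72) = ln(0.72/0.28) = 0.9445
β = θ − logit/(1.7·α) = 1.61 − 0.9445/1.8700 = 1.1049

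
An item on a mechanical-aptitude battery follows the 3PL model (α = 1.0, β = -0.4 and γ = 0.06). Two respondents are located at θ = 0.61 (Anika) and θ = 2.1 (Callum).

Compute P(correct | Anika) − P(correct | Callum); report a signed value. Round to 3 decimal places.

-0.180

P(θ) = γ + (1 − γ) · 1 / (1 + exp(−α(θ − β)))
P(Anika) = 0.7490  [exponent 1.0100]
P(Callum) = 0.9287  [exponent 2.5000]
Difference = 0.7490 − 0.9287 = -0.1797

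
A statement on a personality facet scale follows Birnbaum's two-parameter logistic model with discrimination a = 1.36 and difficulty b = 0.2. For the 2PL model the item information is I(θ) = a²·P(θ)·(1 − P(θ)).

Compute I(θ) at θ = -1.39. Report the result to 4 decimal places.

0.1711

P = 1/(1+e^{2.1624}) = 0.1032
P(1−P) = 0.1032 × 0.8968 = 0.0925
I = a² × P(1−P) = 1.36² × 0.0925 = 0.17115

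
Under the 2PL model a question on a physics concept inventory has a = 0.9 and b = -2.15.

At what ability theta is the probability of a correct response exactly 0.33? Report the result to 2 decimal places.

-2.94

P(theta) = 1 / (1 + exp(−a(theta − b)))
logit = ln(0.3300/0.6700) = -0.7082
theta = b + logit/(a) = -2.15 + (-0.7082)/0.9000 = -2.9369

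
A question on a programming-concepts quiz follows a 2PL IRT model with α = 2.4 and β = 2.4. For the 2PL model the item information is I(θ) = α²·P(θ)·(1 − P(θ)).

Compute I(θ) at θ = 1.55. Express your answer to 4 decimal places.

0.5865

P = 1/(1+e^{2.0400}) = 0.1151
P(1−P) = 0.1151 × 0.8849 = 0.1018
I = α² × P(1−P) = 2.4² × 0.1018 = 0.58652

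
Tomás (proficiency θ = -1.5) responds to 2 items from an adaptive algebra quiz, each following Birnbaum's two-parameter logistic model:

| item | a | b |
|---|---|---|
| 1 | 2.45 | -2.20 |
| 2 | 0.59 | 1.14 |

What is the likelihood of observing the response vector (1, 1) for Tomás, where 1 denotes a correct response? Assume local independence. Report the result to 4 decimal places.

0.1475

P(θ) = 1 / (1 + exp(−a(θ − b)))
P_1 = 1/(1+e^{-1.7150}) = 0.8475
P_2 = 1/(1+e^{1.5576}) = 0.1740
L = P_1 × P_2 = 0.8475 × 0.1740 = 0.14745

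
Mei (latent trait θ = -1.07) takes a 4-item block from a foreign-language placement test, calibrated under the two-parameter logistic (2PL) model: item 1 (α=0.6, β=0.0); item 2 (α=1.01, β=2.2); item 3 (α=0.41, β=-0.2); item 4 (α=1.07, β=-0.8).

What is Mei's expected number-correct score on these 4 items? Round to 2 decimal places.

1.22

P(θ) = 1 / (1 + exp(−α(θ − β)))
P_1 = 1/(1+e^{0.6420}) = 0.3448
P_2 = 1/(1+e^{3.3027}) = 0.0355
P_3 = 1/(1+e^{0.3567}) = 0.4118
P_4 = 1/(1+e^{0.2889}) = 0.4283
E[score] = 0.3448 + 0.0355 + 0.4118 + 0.4283 = 1.2203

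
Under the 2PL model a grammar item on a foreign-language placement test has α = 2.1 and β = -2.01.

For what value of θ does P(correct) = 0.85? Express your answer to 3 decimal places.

P(θ) = 1 / (1 + exp(−α(θ − β)))
logit = ln(0.8500/0.1500) = 1.7346
θ = β + logit/(α) = -2.01 + 1.7346/2.1000 = -1.1840

-1.184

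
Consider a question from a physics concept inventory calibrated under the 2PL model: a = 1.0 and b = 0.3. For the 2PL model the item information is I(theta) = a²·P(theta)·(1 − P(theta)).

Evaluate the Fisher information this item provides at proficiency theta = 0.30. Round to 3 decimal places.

P = 1/(1+e^{0.0000}) = 0.5000
P(1−P) = 0.5000 × 0.5000 = 0.2500
I = a² × P(1−P) = 1.0² × 0.2500 = 0.25000

0.250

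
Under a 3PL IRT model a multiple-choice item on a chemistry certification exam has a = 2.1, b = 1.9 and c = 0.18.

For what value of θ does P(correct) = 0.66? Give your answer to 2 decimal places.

P(θ) = c + (1 − c) · 1 / (1 + exp(−a(θ − b)))
Remove guessing floor: (0.66 − 0.18)/(1 − 0.18) = 0.5854
logit = ln(0.5854/0.4146) = 0.3448
θ = b + logit/(a) = 1.9 + 0.3448/2.1000 = 2.0642

2.06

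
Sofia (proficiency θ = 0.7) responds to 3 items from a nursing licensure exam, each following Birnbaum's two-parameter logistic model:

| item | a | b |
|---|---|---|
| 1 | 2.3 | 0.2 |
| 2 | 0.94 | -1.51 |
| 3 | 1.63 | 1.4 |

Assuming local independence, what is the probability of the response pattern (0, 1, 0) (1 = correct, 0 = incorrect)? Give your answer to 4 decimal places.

P(θ) = 1 / (1 + exp(−a(θ − b)))
P_1 = 1/(1+e^{-1.1500}) = 0.7595
P_2 = 1/(1+e^{-2.0774}) = 0.8887
P_3 = 1/(1+e^{1.1410}) = 0.2421
L = (1−P_1) × P_2 × (1−P_3) = 0.2405 × 0.8887 × 0.7579 = 0.16197

0.1620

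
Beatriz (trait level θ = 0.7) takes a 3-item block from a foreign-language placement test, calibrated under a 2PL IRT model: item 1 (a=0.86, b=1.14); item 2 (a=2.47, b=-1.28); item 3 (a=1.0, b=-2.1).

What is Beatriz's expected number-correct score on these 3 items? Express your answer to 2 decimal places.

2.34

P(θ) = 1 / (1 + exp(−a(θ − b)))
P_1 = 1/(1+e^{0.3784}) = 0.4065
P_2 = 1/(1+e^{-4.8906}) = 0.9925
P_3 = 1/(1+e^{-2.8000}) = 0.9427
E[score] = 0.4065 + 0.9925 + 0.9427 = 2.3417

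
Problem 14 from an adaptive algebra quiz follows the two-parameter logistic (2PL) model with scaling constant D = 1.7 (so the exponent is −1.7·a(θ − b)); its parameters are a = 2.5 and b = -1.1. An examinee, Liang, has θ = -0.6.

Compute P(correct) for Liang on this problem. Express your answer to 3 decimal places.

0.893

P(θ) = 1 / (1 + exp(−D·a(θ − b)))
Exponent: 1.7 × 2.5 × (-0.6 − (-1.1)) = 2.1250
1/(1 + e^{-2.1250}) = 0.8933
P = 0.8933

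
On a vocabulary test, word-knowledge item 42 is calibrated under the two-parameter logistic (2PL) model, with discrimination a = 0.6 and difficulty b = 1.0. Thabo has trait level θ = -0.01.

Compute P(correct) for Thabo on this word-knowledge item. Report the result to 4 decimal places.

0.3530

P(θ) = 1 / (1 + exp(−a(θ − b)))
Exponent: 0.6 × (-0.01 − 1.0) = -0.6060
1/(1 + e^{0.6060}) = 0.3530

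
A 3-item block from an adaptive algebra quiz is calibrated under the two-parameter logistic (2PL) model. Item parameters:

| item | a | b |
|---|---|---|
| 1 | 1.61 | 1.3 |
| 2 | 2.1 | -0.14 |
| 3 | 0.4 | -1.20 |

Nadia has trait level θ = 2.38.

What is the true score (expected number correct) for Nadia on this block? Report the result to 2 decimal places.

P(θ) = 1 / (1 + exp(−a(θ − b)))
P_1 = 1/(1+e^{-1.7388}) = 0.8505
P_2 = 1/(1+e^{-5.2920}) = 0.9950
P_3 = 1/(1+e^{-1.4320}) = 0.8072
E[score] = 0.8505 + 0.9950 + 0.8072 = 2.6527

2.65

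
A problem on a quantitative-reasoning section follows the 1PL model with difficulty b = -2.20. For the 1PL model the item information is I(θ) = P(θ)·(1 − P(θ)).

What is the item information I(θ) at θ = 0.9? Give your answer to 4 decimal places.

P = 1/(1+e^{-3.1000}) = 0.9569
P(1−P) = 0.9569 × 0.0431 = 0.0412
I = P(1−P) = 0.04125

0.0412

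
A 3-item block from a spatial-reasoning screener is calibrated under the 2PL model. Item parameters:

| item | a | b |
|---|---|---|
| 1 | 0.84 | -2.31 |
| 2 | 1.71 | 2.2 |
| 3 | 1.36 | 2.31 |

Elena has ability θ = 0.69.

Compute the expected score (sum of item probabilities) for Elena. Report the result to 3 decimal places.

P(θ) = 1 / (1 + exp(−a(θ − b)))
P_1 = 1/(1+e^{-2.5200}) = 0.9255
P_2 = 1/(1+e^{2.5821}) = 0.0703
P_3 = 1/(1+e^{2.2032}) = 0.0995
E[score] = 0.9255 + 0.0703 + 0.0995 = 1.0953

1.095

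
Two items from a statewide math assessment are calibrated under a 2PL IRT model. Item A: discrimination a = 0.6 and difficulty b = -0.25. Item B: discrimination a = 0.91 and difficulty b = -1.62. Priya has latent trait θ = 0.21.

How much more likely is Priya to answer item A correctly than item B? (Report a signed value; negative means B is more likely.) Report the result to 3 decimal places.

P(θ) = 1 / (1 + exp(−a(θ − b)))
P_A = 0.5686
P_B = 0.8409
P_A − P_B = -0.2724

-0.272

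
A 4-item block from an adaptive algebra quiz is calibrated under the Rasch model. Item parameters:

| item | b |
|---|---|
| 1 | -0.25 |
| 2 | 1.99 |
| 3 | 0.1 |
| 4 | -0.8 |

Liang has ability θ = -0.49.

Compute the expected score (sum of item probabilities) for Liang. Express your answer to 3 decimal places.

P(θ) = 1 / (1 + exp(−(θ − b)))
P_1 = 1/(1+e^{0.2400}) = 0.4403
P_2 = 1/(1+e^{2.4800}) = 0.0773
P_3 = 1/(1+e^{0.5900}) = 0.3566
P_4 = 1/(1+e^{-0.3100}) = 0.5769
E[score] = 0.4403 + 0.0773 + 0.3566 + 0.5769 = 1.4511

1.451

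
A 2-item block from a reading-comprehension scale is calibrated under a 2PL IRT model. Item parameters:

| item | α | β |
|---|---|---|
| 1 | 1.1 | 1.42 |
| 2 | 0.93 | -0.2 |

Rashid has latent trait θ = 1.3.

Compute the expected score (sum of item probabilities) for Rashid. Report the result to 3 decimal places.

P(θ) = 1 / (1 + exp(−α(θ − β)))
P_1 = 1/(1+e^{0.1320}) = 0.4670
P_2 = 1/(1+e^{-1.3950}) = 0.8014
E[score] = 0.4670 + 0.8014 = 1.2684

1.268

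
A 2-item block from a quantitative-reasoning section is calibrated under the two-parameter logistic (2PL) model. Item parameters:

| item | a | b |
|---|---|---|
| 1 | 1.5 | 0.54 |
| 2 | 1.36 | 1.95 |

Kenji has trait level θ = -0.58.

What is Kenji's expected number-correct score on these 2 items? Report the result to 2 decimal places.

P(θ) = 1 / (1 + exp(−a(θ − b)))
P_1 = 1/(1+e^{1.6800}) = 0.1571
P_2 = 1/(1+e^{3.4408}) = 0.0310
E[score] = 0.1571 + 0.0310 = 0.1881

0.19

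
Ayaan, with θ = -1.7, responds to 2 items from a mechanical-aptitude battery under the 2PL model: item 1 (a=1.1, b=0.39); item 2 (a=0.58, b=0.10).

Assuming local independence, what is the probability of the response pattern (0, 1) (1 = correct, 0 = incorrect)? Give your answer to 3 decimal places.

0.237

P(θ) = 1 / (1 + exp(−a(θ − b)))
P_1 = 1/(1+e^{2.2990}) = 0.0912
P_2 = 1/(1+e^{1.0440}) = 0.2604
L = (1−P_1) × P_2 = 0.9088 × 0.2604 = 0.23663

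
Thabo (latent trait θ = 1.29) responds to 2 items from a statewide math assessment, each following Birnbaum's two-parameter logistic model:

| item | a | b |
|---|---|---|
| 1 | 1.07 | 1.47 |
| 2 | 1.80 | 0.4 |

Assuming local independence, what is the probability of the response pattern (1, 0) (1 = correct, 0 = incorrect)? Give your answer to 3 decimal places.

P(θ) = 1 / (1 + exp(−a(θ − b)))
P_1 = 1/(1+e^{0.1926}) = 0.4520
P_2 = 1/(1+e^{-1.6020}) = 0.8323
L = P_1 × (1−P_2) = 0.4520 × 0.1677 = 0.07580

0.076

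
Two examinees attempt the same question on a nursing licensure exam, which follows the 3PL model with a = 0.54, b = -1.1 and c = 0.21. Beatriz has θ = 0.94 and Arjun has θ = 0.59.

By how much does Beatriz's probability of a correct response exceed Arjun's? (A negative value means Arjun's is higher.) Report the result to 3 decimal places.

0.029

P(θ) = c + (1 − c) · 1 / (1 + exp(−a(θ − b)))
P(Beatriz) = 0.8029  [exponent 1.1016]
P(Arjun) = 0.7737  [exponent 0.9126]
Difference = 0.8029 − 0.7737 = 0.0293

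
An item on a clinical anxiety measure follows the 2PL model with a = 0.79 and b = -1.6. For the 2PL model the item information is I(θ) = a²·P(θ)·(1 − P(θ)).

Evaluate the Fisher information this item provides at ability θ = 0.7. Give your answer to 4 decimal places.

P = 1/(1+e^{-1.8170}) = 0.8602
P(1−P) = 0.8602 × 0.1398 = 0.1203
I = a² × P(1−P) = 0.79² × 0.1203 = 0.07505

0.0750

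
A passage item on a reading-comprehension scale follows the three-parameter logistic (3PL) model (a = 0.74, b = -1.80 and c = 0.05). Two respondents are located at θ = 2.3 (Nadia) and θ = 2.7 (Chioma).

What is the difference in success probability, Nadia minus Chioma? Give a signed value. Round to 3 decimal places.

-0.011

P(θ) = c + (1 − c) · 1 / (1 + exp(−a(θ − b)))
P(Nadia) = 0.9564  [exponent 3.0340]
P(Chioma) = 0.9672  [exponent 3.3300]
Difference = 0.9564 − 0.9672 = -0.0108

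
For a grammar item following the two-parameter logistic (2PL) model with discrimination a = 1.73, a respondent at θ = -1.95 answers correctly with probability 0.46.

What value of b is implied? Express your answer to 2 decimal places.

-1.86

P(θ) = 1 / (1 + exp(−a(θ − b)))
logit(0.46) = ln(0.46/0.54) = -0.1603
b = θ − logit/(a) = -1.95 − (-0.1603)/1.7300 = -1.8573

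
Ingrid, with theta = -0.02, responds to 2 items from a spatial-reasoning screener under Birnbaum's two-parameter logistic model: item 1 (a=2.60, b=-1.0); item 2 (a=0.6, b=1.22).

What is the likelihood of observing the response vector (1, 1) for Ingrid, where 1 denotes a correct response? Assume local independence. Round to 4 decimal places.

0.2988

P(theta) = 1 / (1 + exp(−a(theta − b)))
P_1 = 1/(1+e^{-2.5480}) = 0.9274
P_2 = 1/(1+e^{0.7440}) = 0.3221
L = P_1 × P_2 = 0.9274 × 0.3221 = 0.29876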